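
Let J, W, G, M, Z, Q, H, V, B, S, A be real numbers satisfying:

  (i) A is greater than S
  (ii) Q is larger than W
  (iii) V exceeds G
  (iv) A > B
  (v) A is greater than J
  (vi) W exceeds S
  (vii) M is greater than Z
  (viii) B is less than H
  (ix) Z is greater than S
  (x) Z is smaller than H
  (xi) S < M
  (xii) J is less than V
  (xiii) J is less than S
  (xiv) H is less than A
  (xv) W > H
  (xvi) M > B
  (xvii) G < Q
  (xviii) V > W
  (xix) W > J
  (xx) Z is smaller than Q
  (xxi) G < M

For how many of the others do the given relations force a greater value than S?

7

Directly above S: Z, M, W, A.
One step further: H, Q, V (7 so far).
Nothing else is reachable above S; 7 in all.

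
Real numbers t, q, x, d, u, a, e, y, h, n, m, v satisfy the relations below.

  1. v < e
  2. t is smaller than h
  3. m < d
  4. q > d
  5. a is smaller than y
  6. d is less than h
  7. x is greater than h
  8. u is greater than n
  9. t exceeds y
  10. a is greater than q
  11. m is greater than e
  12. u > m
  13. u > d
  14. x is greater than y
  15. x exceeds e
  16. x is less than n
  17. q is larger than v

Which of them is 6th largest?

Chaining the given pairs: v < e < m < d < q < a < y < t < h < x < n < u.
The 6th largest is y.

y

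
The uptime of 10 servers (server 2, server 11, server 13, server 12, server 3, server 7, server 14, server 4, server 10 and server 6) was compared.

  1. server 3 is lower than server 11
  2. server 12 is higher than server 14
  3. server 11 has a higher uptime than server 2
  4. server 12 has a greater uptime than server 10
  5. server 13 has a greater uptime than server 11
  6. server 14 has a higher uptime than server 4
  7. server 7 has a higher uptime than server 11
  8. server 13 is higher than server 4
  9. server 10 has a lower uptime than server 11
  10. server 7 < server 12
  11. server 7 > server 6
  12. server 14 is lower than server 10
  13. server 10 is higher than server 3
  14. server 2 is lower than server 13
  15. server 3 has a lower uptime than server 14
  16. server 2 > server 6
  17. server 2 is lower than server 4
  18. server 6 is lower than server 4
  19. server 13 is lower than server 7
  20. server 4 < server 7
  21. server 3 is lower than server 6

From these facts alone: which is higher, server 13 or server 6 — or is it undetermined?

server 13

server 6 < server 2 and server 2 < server 4 give server 6 < server 4.
Then server 4 < server 14 extends the chain to server 14.
Then server 14 < server 10 extends the chain to server 10.
Then server 10 < server 11 extends the chain to server 11.
With server 11 < server 13: server 6 < server 2 < server 4 < server 14 < server 10 < server 11 < server 13.
So server 13 is higher.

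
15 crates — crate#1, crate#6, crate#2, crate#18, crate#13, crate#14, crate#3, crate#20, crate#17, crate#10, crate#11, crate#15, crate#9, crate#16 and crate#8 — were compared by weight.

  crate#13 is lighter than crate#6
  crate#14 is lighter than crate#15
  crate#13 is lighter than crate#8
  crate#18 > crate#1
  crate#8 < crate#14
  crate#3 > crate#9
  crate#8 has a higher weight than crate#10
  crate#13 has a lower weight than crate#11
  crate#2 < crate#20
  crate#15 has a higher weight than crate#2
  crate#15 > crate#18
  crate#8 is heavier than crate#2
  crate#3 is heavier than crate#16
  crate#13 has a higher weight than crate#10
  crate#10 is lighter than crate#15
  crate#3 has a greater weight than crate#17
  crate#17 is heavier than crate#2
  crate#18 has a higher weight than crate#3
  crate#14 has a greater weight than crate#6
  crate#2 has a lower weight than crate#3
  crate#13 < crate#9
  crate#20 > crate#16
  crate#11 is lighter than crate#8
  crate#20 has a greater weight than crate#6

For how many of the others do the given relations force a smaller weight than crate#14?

6

The elements the relations force below crate#14 are crate#2, crate#10, crate#13, crate#11, crate#6, crate#8 — no chain reaches any other.
That is 6.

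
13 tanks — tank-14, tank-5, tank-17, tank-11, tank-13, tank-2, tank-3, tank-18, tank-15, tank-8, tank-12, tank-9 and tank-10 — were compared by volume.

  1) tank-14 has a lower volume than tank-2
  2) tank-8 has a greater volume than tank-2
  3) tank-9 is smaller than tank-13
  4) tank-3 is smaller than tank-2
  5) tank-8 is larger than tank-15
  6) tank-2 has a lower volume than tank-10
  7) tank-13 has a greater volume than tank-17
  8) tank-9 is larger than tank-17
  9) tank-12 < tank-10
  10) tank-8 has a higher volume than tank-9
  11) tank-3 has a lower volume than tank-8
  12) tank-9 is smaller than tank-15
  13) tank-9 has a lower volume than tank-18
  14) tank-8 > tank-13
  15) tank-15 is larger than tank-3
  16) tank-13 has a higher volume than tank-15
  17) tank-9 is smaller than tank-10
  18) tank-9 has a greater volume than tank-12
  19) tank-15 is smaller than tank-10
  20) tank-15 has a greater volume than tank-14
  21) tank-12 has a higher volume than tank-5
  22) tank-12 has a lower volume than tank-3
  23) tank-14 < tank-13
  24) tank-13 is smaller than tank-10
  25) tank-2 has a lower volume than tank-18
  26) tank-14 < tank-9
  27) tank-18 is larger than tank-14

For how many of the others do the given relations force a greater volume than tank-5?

9

Directly above tank-5: tank-12.
One step further: tank-3, tank-9, tank-10 (4 so far).
One step further: tank-2, tank-15, tank-13, tank-8, tank-18 (9 so far).
Nothing else is reachable above tank-5; 9 in all.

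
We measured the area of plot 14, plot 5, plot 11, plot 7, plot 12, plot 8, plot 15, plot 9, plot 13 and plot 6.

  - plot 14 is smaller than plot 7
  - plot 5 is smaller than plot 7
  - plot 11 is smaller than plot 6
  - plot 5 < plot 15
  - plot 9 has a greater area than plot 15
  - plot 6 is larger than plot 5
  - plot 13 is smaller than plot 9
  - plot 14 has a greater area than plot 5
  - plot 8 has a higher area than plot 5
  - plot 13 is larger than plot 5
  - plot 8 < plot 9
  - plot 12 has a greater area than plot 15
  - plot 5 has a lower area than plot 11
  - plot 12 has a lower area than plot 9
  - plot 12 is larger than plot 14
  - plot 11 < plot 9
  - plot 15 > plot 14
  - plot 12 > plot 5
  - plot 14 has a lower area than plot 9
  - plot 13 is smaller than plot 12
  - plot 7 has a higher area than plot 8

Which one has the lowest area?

Chaining upward from plot 5: directly above it, plot 14, plot 13, plot 11, plot 8, plot 6, plot 7, plot 15, plot 12; then plot 9.
That covers every other element, and nothing is given below plot 5, so plot 5 is the lowest area.

plot 5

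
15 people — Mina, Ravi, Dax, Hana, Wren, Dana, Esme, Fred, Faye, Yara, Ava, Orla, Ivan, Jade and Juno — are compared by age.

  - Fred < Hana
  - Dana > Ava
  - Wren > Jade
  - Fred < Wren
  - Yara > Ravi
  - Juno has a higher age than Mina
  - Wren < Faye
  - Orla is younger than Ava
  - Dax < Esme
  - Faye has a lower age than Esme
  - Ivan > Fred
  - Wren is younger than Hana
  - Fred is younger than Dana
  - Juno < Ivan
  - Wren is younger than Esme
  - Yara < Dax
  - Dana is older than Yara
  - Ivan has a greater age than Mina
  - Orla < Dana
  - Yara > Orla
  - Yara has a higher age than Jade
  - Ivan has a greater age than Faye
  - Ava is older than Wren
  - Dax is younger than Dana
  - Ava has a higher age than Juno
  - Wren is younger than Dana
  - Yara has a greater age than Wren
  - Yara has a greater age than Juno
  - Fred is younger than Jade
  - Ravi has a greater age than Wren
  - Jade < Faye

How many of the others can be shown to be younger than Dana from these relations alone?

The elements the relations force below Dana are Fred, Jade, Mina, Wren, Ravi, Juno, Orla, Yara, Ava, Dax — no chain reaches any other.
That is 10.

10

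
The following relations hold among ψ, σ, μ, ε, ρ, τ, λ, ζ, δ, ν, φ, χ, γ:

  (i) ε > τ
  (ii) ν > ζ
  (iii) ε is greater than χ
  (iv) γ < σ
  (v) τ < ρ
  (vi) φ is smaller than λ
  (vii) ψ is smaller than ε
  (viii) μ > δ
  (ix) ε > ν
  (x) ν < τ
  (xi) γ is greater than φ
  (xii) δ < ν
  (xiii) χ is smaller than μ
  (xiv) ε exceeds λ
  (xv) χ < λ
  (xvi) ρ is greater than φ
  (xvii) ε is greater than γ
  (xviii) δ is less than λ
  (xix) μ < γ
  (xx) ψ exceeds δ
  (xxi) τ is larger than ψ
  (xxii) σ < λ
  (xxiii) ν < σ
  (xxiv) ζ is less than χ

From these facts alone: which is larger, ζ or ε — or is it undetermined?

Chaining the given relations: ζ < χ < μ < γ < σ < λ < ε.
So ε is larger.

ε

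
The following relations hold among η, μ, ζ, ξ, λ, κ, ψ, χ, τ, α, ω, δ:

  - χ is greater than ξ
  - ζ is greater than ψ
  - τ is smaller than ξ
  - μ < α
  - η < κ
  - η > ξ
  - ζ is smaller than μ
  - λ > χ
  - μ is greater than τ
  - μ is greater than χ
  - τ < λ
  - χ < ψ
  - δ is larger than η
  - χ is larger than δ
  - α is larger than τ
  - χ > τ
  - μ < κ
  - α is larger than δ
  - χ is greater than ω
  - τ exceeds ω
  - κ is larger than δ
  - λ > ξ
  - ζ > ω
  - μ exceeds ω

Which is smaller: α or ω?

ω

Link the given pairs in sequence: ω < τ; τ < ξ; ξ < η; η < δ; δ < χ; χ < ψ; ψ < ζ; ζ < μ; μ < α.
Together: ω < τ < ξ < η < δ < χ < ψ < ζ < μ < α.
So ω < α; ω is the smaller of the two.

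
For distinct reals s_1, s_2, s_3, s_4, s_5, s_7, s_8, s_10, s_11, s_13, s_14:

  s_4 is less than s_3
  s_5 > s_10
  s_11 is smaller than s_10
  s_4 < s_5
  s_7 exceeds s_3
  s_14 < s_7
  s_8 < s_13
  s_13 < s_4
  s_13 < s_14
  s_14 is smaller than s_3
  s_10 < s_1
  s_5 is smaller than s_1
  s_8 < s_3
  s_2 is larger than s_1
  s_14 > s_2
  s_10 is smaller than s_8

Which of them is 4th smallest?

s_13

The consecutive relations fix a unique order: s_11 < s_10 < s_8 < s_13 < s_4 < s_5 < s_1 < s_2 < s_14 < s_3 < s_7.
The 4th smallest is s_13.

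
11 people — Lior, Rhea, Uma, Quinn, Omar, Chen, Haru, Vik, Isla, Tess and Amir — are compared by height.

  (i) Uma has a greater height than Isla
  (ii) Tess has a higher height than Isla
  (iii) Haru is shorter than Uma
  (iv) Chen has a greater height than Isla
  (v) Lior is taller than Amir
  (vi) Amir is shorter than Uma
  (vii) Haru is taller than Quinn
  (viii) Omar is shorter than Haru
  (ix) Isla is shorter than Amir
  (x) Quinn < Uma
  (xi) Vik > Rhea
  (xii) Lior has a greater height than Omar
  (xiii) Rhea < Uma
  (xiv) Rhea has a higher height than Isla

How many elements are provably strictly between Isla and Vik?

1

The relations place Isla below Vik. An element lies strictly between them when it is forced above Isla and also forced below Vik.
Above Isla: {Chen, Amir, Rhea, Uma, Tess, Lior}. Below Vik: {Rhea}.
Intersection: {Rhea} — 1.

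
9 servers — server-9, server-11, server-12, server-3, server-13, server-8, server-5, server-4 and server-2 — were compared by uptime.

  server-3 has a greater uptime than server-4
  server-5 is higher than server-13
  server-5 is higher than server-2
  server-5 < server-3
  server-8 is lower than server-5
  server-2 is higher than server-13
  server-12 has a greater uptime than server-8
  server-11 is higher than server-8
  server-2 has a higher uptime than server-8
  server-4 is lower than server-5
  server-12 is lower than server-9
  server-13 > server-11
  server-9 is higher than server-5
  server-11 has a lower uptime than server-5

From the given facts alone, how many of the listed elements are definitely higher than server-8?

The elements the relations force above server-8 are server-11, server-13, server-2, server-12, server-5, server-9, server-3 — no chain reaches any other.
That is 7.

7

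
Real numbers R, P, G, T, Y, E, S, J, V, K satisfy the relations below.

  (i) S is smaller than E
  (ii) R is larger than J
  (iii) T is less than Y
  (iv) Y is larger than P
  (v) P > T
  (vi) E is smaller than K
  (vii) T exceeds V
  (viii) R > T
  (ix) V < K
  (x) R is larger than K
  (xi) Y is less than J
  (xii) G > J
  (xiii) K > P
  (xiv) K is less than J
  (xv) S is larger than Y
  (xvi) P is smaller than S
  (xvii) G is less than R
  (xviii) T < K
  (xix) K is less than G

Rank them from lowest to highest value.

The consecutive links are each given: V < T; T < P; P < Y; Y < S; S < E; E < K; K < J; J < G; G < R.

V < T < P < Y < S < E < K < J < G < R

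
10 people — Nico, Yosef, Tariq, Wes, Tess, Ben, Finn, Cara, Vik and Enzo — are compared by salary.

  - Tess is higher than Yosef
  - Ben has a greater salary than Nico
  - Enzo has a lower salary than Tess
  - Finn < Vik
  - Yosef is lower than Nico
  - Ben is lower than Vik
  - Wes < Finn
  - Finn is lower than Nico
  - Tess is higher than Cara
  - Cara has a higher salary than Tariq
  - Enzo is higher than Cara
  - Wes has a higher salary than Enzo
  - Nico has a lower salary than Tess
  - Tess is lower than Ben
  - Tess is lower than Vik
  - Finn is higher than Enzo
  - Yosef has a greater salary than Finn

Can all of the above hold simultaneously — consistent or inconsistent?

Every relation is compatible with Tariq < Cara < Enzo < Wes < Finn < Yosef < Nico < Tess < Ben < Vik; the set is consistent.

consistent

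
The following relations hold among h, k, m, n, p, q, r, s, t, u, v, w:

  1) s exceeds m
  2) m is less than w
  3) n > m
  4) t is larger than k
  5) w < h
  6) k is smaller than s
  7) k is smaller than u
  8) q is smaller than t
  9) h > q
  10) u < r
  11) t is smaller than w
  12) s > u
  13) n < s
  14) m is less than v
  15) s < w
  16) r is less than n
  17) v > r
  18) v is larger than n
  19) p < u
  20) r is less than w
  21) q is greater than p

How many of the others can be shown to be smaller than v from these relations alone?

Directly below v: r, m, n.
One step further: u (4 so far).
One step further: p, k (6 so far).
Nothing else is reachable below v; 6 in all.

6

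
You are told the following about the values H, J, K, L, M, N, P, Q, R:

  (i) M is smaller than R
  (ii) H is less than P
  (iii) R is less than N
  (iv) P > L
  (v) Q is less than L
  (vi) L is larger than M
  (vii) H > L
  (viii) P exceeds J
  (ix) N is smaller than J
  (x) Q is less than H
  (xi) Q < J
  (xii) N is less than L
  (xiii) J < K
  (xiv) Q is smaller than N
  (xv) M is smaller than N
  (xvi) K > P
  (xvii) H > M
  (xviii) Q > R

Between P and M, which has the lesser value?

Chaining the given relations: M < R < Q < N < L < H < P.
So M < P; M is the smaller of the two.

M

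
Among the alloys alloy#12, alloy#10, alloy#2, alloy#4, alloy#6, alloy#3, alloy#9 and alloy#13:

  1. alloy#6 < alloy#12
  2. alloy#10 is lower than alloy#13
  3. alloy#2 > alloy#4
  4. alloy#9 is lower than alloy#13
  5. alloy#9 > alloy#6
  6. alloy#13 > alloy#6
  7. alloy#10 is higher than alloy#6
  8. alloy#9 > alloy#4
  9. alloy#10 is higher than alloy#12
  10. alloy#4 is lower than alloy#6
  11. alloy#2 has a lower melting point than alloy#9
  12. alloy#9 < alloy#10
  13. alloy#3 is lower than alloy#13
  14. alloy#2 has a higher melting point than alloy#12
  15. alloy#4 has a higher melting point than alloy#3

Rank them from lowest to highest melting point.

alloy#3 < alloy#4 < alloy#6 < alloy#12 < alloy#2 < alloy#9 < alloy#10 < alloy#13

Nothing is placed below alloy#3, so it is least; from there alloy#3 < alloy#4; alloy#4 < alloy#6; alloy#6 < alloy#12; alloy#12 < alloy#2; alloy#2 < alloy#9; alloy#9 < alloy#10; alloy#10 < alloy#13, each given directly.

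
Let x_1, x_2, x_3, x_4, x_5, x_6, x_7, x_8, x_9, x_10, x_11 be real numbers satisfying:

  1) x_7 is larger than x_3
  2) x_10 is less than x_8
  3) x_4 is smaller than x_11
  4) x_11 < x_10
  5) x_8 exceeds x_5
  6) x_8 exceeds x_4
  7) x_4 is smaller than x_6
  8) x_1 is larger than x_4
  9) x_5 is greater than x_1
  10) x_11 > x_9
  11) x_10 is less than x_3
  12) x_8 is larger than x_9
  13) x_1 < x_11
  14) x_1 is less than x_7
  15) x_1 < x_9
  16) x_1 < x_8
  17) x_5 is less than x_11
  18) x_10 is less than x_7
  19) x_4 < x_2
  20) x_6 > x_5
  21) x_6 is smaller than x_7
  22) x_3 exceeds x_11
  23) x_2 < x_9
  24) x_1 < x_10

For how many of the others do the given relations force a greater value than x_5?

6

The elements the relations force above x_5 are x_11, x_10, x_6, x_3, x_7, x_8 — no chain reaches any other.
That is 6.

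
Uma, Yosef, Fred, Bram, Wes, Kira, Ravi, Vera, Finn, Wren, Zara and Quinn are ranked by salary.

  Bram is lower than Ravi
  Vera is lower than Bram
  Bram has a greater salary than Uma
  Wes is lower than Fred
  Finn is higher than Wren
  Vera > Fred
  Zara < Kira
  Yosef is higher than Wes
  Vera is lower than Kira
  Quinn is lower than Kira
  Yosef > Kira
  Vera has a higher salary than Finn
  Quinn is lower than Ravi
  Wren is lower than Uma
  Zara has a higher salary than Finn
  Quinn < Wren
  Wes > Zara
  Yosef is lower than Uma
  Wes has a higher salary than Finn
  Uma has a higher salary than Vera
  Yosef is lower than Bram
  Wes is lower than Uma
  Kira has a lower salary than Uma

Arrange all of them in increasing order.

Each adjacent pair is fixed by a given relation: Quinn < Wren; Wren < Finn; Finn < Zara; Zara < Wes; Wes < Fred; Fred < Vera; Vera < Kira; Kira < Yosef; Yosef < Uma; Uma < Bram; Bram < Ravi. Chaining them end to end gives the full order.

Quinn < Wren < Finn < Zara < Wes < Fred < Vera < Kira < Yosef < Uma < Bram < Ravi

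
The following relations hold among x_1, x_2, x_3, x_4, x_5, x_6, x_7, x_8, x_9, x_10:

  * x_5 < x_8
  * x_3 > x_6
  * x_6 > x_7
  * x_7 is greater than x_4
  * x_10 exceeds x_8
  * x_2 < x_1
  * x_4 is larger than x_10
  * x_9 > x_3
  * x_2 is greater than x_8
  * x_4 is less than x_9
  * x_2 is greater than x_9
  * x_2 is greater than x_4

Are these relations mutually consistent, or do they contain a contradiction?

The single ordering x_5 < x_8 < x_10 < x_4 < x_7 < x_6 < x_3 < x_9 < x_2 < x_1 satisfies every listed relation, so no contradiction arises.

consistent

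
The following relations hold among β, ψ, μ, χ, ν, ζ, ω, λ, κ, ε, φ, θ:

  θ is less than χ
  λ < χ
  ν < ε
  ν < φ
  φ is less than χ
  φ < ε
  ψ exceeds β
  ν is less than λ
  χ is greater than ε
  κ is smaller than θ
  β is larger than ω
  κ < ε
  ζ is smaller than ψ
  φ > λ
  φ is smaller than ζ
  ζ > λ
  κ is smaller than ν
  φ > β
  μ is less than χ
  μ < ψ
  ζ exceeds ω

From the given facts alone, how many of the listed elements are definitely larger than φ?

Directly above φ: ε, ζ, χ.
One step further: ψ (4 so far).
Nothing else is reachable above φ; 4 in all.

4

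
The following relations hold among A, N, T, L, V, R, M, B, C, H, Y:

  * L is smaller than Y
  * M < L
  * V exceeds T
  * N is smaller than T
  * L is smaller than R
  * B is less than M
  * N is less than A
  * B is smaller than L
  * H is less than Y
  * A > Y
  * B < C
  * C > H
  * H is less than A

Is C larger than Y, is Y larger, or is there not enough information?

Following every chain through Y: above Y we get A; below Y we get B, M, H, L.
C is not reached, and no chain runs the other way from C to Y.
So the given relations leave the order of Y and C undetermined.

undetermined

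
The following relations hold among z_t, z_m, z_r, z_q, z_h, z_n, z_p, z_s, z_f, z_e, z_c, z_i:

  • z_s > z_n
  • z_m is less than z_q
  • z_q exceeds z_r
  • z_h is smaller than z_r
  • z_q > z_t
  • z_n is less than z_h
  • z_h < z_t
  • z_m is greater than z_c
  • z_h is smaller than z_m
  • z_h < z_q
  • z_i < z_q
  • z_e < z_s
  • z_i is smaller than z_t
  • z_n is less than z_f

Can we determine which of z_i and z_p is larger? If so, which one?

Following every chain through z_i: above z_i we get z_t, z_q.
z_p is not reached, and no chain runs the other way from z_p to z_i.
So the given relations leave the order of z_i and z_p undetermined.

undetermined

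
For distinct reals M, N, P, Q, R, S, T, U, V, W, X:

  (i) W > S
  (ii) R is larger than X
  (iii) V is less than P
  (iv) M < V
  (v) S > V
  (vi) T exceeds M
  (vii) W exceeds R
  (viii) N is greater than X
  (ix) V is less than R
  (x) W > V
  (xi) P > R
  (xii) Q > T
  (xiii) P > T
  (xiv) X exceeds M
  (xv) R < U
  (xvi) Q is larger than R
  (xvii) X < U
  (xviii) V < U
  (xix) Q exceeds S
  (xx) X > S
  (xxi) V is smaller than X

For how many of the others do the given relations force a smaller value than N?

4

Directly below N: X.
One step further: M, V, S (4 so far).
Nothing else is reachable below N; 4 in all.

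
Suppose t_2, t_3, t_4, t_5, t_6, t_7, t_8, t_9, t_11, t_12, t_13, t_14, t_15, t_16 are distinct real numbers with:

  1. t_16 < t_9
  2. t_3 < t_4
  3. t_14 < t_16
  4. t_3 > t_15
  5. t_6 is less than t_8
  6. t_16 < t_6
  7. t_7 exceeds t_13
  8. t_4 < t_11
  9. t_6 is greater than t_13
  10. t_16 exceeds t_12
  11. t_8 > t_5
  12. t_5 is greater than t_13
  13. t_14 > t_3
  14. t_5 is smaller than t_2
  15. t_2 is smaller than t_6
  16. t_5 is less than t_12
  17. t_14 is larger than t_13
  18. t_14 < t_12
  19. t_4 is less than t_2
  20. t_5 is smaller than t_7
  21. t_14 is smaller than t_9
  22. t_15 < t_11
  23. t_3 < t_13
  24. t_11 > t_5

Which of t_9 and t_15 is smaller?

t_15

Following the relations from t_15: t_15 < t_3 < t_13 < t_14 < t_12 < t_16 < t_9.
So t_15 < t_9; t_15 is the smaller of the two.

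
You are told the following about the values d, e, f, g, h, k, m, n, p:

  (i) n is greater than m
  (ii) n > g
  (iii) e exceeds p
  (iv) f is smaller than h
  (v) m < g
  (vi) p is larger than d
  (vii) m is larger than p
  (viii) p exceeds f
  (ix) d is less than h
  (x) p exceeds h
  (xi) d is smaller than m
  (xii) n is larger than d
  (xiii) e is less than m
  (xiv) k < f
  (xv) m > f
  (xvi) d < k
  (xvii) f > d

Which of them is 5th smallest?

Piecing the relations together gives one ordering: d < k < f < h < p < e < m < g < n.
The 5th smallest is p.

p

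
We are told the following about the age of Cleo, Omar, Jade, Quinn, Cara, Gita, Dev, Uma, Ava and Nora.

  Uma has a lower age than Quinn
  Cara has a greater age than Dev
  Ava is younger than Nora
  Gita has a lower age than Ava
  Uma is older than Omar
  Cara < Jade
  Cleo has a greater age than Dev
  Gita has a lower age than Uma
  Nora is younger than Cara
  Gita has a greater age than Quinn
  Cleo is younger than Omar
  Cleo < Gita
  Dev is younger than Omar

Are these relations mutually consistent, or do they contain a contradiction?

inconsistent

We have Gita < Uma stated directly, yet also Uma < Quinn < Gita by chaining the others — so Uma < Gita. Contradiction.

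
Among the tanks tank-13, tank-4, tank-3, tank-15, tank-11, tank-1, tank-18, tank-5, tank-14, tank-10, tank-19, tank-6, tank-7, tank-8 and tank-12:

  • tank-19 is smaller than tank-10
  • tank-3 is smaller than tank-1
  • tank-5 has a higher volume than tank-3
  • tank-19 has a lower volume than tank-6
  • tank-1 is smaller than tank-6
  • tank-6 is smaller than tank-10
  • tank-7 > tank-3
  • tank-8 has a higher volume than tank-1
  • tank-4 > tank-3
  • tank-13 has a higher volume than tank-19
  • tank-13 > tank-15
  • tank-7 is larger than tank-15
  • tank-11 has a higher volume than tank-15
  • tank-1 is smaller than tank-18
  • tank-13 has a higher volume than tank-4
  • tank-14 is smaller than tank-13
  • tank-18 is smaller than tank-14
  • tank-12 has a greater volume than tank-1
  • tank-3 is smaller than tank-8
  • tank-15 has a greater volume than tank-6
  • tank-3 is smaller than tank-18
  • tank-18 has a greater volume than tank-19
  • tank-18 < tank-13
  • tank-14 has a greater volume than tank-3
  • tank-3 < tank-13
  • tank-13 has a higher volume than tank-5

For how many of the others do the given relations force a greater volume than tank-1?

10

The elements the relations force above tank-1 are tank-18, tank-6, tank-12, tank-14, tank-15, tank-8, tank-10, tank-11, tank-7, tank-13 — no chain reaches any other.
That is 10.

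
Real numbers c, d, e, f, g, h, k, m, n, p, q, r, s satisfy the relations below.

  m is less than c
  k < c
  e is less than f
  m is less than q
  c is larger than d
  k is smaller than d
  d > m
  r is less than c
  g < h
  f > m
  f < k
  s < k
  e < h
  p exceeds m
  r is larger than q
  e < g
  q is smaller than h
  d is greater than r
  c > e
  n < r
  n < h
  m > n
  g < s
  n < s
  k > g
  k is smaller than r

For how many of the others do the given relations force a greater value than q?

The elements the relations force above q are r, d, h, c — no chain reaches any other.
That is 4.

4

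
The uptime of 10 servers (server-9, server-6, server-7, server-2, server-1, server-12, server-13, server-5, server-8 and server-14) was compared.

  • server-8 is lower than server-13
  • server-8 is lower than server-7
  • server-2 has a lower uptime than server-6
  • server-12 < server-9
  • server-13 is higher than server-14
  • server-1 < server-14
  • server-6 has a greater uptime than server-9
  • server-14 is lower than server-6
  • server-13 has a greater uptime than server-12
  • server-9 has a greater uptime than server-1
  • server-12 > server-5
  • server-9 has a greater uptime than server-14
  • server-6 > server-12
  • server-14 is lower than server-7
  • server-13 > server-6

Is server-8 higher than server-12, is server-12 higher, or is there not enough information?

undetermined

Following every chain through server-8: above server-8 we get server-7, server-13.
server-12 is not reached, and no chain runs the other way from server-12 to server-8.
So the given relations leave the order of server-8 and server-12 undetermined.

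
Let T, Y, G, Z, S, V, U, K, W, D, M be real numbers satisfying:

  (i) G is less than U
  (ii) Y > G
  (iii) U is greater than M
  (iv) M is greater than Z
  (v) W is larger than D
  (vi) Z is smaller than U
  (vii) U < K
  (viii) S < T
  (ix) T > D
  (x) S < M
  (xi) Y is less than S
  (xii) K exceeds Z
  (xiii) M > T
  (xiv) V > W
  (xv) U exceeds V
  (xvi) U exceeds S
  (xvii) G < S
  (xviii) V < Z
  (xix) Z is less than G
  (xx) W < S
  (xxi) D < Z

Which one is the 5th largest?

S

Chaining the given pairs: D < W < V < Z < G < Y < S < T < M < U < K.
The 5th largest is S.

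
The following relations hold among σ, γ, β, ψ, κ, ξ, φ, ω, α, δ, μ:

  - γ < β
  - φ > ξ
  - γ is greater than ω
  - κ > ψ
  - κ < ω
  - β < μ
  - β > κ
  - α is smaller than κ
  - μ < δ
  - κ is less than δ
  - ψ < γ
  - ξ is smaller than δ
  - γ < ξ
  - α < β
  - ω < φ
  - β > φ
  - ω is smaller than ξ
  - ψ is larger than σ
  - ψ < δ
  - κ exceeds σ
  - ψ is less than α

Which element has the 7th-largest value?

The consecutive relations fix a unique order: σ < ψ < α < κ < ω < γ < ξ < φ < β < μ < δ.
The 7th largest is ω.

ω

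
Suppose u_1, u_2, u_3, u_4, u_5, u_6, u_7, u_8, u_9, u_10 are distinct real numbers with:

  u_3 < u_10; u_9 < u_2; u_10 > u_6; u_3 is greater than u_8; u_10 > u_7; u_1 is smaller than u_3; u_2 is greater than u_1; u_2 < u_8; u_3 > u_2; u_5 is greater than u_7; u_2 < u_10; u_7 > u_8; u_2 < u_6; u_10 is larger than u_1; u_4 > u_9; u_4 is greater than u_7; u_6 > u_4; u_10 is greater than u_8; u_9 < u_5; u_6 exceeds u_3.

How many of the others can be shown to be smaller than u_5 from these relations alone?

Directly below u_5: u_9, u_7.
One step further: u_8 (3 so far).
One step further: u_2 (4 so far).
One step further: u_1 (5 so far).
No other element is forced below u_5 by the given relations, so the count is 5.

5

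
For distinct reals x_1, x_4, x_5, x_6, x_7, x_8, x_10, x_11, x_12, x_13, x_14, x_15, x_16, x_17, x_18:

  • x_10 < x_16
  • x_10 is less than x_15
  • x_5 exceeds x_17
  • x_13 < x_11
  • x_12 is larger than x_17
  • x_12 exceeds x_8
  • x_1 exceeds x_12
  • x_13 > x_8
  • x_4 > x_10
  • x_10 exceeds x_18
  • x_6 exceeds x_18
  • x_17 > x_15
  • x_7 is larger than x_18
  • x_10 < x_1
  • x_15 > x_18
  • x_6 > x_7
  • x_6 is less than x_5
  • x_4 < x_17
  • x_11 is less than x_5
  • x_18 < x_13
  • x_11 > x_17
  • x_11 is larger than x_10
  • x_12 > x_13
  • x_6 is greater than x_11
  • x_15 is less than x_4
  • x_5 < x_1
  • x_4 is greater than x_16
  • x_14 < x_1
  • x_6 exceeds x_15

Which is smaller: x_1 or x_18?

x_18

The relevant relations are x_18 < x_10; x_10 < x_16; x_16 < x_4; x_4 < x_17; x_17 < x_11; x_11 < x_6; x_6 < x_5; x_5 < x_1.
Chaining these gives x_18 < x_10 < x_16 < x_4 < x_17 < x_11 < x_6 < x_5 < x_1.
So x_18 < x_1; x_18 is the smaller of the two.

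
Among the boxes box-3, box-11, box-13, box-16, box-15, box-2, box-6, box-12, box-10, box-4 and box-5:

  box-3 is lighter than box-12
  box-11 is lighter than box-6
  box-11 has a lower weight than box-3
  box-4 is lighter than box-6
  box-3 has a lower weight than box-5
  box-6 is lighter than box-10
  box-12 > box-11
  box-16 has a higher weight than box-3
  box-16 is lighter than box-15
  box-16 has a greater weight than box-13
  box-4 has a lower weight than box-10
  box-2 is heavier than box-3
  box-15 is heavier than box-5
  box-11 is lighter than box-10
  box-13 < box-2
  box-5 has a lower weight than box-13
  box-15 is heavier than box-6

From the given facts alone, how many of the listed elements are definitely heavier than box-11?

From box-11 the given relations immediately reach box-3, box-12, box-6, box-10.
From those, box-5, box-2, box-16, box-15 — 8 in total.
From those, box-13 — 9 in total.
Nothing else is reachable above box-11; 9 in all.

9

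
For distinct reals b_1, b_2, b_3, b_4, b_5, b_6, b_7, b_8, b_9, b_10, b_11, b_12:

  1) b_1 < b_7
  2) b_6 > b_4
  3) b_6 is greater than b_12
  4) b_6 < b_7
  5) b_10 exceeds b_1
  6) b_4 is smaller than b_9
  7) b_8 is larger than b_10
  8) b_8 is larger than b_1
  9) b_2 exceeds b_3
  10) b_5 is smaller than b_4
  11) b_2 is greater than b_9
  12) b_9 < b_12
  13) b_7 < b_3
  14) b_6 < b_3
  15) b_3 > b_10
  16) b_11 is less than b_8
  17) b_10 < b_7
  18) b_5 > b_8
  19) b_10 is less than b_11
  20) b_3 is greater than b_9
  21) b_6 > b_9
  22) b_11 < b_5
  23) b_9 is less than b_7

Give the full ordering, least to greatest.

Each adjacent pair is fixed by a given relation: b_1 < b_10; b_10 < b_11; b_11 < b_8; b_8 < b_5; b_5 < b_4; b_4 < b_9; b_9 < b_12; b_12 < b_6; b_6 < b_7; b_7 < b_3; b_3 < b_2. Chaining them end to end gives the full order.

b_1 < b_10 < b_11 < b_8 < b_5 < b_4 < b_9 < b_12 < b_6 < b_7 < b_3 < b_2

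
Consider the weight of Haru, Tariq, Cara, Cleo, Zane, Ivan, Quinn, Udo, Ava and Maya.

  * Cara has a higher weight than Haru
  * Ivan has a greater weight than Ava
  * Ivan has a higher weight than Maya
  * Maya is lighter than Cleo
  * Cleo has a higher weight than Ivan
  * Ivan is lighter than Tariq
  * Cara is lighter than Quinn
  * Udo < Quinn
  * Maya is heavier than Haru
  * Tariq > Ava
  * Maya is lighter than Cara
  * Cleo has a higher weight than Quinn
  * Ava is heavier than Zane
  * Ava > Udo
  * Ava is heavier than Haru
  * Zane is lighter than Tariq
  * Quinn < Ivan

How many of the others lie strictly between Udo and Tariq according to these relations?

3

The relations place Udo below Tariq. An element lies strictly between them when it is forced above Udo and also forced below Tariq.
Above Udo: {Ava, Quinn, Ivan, Cleo}. Below Tariq: {Zane, Haru, Maya, Cara, Ava, Quinn, Ivan}.
Intersection: {Ava, Quinn, Ivan} — 3.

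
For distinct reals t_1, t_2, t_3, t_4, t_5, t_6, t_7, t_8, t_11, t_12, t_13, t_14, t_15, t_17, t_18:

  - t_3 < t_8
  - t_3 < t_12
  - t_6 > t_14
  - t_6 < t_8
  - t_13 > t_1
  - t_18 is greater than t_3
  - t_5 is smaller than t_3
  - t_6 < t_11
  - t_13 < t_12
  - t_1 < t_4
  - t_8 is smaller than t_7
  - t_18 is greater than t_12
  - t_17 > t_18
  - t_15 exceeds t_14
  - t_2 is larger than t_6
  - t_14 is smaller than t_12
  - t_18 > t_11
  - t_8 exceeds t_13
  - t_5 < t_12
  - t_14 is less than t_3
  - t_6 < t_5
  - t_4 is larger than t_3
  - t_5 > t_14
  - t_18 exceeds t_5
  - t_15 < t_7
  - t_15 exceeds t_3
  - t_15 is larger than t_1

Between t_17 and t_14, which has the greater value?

t_17

t_14 < t_6 and t_6 < t_5 give t_14 < t_5.
Then t_5 < t_3 extends the chain to t_3.
Then t_3 < t_12 extends the chain to t_12.
With t_12 < t_18: t_14 < t_6 < t_5 < t_3 < t_12 < t_18.
With t_18 < t_17: t_14 < t_6 < t_5 < t_3 < t_12 < t_18 < t_17.
So t_14 < t_17; t_17 is the larger of the two.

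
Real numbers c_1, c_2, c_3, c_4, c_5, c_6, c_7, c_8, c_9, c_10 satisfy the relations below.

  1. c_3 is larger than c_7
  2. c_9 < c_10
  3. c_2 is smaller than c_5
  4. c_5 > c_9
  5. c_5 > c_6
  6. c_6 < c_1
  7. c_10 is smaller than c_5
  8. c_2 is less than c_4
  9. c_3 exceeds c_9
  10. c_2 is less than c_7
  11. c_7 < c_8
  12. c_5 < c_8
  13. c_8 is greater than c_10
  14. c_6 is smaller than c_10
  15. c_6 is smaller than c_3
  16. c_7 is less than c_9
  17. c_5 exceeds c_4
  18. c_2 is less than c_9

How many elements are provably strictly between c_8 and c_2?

5

The relations place c_2 below c_8. An element lies strictly between them when it is forced above c_2 and also forced below c_8.
Above c_2: {c_7, c_4, c_9, c_10, c_5, c_3}. Below c_8: {c_7, c_6, c_4, c_9, c_10, c_5}.
Intersection: {c_7, c_4, c_9, c_10, c_5} — 5.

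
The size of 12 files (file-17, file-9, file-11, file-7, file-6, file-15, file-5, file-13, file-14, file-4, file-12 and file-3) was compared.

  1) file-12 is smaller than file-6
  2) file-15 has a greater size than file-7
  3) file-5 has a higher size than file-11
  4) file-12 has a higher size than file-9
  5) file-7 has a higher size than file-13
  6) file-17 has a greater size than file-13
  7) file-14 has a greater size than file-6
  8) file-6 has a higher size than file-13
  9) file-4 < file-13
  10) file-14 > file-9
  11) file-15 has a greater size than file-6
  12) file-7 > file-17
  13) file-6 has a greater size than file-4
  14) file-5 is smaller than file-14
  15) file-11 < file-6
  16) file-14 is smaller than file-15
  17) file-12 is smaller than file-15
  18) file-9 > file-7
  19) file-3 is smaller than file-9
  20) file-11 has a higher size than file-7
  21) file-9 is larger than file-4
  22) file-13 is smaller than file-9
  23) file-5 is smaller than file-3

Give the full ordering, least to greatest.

file-4 < file-13 < file-17 < file-7 < file-11 < file-5 < file-3 < file-9 < file-12 < file-6 < file-14 < file-15

Nothing is placed below file-4, so it is least; from there file-4 < file-13; file-13 < file-17; file-17 < file-7; file-7 < file-11; file-11 < file-5; file-5 < file-3; file-3 < file-9; file-9 < file-12; file-12 < file-6; file-6 < file-14; file-14 < file-15, each given directly.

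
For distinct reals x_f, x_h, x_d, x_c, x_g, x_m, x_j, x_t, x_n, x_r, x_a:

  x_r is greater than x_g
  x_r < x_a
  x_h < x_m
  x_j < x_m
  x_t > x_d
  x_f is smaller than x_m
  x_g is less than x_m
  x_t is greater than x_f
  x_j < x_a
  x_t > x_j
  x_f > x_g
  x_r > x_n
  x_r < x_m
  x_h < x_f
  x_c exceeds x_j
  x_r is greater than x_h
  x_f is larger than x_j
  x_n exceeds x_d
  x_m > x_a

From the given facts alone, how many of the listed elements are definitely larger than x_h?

Directly above x_h: x_r, x_f, x_m.
One step further: x_a, x_t (5 so far).
Nothing else is reachable above x_h; 5 in all.

5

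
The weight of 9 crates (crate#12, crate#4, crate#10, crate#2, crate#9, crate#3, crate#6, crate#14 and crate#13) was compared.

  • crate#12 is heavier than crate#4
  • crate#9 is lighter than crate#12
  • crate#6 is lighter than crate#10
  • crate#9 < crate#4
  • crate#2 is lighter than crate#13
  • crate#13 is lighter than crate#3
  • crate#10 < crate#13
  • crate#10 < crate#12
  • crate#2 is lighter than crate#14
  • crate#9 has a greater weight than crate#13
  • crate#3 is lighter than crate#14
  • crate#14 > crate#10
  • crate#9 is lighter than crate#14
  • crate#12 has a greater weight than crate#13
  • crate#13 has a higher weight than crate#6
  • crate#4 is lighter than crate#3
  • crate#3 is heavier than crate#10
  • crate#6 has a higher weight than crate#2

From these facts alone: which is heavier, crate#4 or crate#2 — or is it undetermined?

crate#4

The relevant relations are crate#2 < crate#6; crate#6 < crate#10; crate#10 < crate#13; crate#13 < crate#9; crate#9 < crate#4.
Chaining these gives crate#2 < crate#6 < crate#10 < crate#13 < crate#9 < crate#4.
So crate#4 is heavier.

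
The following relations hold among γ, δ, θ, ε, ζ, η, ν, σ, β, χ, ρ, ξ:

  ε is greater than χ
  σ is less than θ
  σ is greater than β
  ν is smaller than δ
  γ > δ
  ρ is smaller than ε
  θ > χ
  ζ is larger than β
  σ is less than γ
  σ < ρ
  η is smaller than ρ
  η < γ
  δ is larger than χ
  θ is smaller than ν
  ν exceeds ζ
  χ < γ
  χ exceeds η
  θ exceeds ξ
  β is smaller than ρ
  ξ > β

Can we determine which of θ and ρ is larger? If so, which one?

Following every chain through θ: above θ we get ν, δ, γ; below θ we get β, ξ, η, σ, χ.
ρ is not reached, and no chain runs the other way from ρ to θ.
So the given relations leave the order of θ and ρ undetermined.

undetermined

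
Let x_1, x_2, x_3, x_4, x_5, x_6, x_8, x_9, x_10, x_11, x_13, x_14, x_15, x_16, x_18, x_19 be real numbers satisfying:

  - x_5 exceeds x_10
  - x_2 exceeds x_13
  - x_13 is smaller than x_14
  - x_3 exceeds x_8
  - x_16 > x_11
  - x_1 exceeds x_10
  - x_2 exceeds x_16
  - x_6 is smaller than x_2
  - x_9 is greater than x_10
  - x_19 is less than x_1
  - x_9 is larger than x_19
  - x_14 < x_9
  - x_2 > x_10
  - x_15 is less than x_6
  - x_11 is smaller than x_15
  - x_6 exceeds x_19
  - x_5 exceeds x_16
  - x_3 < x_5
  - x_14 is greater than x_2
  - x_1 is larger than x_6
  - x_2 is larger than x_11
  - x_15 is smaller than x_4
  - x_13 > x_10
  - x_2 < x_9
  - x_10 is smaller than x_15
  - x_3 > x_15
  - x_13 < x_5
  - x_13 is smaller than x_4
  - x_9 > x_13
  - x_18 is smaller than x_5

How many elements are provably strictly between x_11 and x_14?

4

Chaining upward from x_11 reaches: x_16, x_15, x_6, x_1, x_2, x_4, x_3, x_9, x_5.
Chaining downward from x_14 reaches: x_10, x_13, x_16, x_15, x_19, x_6, x_2.
Strictly between x_11 and x_14 are those in both lists: x_16, x_15, x_6, x_2 — 4 elements.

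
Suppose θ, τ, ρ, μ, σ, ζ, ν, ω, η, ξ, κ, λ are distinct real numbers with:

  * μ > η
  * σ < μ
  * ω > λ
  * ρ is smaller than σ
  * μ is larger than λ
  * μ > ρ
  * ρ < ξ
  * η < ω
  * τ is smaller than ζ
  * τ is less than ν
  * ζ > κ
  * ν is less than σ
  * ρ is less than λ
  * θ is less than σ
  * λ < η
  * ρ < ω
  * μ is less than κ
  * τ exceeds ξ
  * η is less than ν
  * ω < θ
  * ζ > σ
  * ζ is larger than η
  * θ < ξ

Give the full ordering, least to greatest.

Nothing is placed below ρ, so it is least; from there ρ < λ; λ < η; η < ω; ω < θ; θ < ξ; ξ < τ; τ < ν; ν < σ; σ < μ; μ < κ; κ < ζ, each given directly.

ρ < λ < η < ω < θ < ξ < τ < ν < σ < μ < κ < ζ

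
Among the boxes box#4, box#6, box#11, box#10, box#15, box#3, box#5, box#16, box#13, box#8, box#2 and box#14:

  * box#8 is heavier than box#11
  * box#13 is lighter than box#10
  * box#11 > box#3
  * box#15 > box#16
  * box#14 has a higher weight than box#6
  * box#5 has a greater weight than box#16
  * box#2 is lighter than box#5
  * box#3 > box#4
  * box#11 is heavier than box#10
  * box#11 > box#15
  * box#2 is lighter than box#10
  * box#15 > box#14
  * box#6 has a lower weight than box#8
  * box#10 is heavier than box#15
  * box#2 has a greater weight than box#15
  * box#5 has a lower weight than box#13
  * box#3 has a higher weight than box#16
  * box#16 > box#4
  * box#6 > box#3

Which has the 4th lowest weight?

box#6

The consecutive relations fix a unique order: box#4 < box#16 < box#3 < box#6 < box#14 < box#15 < box#2 < box#5 < box#13 < box#10 < box#11 < box#8.
The 4th smallest is box#6.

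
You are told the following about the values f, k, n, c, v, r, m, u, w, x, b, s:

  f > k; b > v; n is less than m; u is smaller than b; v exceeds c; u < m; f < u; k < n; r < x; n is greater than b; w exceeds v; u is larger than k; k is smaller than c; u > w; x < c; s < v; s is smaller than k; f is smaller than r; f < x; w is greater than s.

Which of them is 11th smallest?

n

Chaining the given pairs: s < k < f < r < x < c < v < w < u < b < n < m.
Counting 11 from the smallest end gives n.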